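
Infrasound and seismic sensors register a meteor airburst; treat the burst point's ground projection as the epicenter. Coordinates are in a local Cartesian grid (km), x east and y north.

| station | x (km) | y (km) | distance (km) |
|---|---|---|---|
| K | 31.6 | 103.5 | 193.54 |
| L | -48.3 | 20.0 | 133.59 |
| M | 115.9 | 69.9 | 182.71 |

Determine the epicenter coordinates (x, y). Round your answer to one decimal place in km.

Circle about each station: (x − 31.6)² + (y − 103.5)² = 193.54²; (x + 48.3)² + (y − 20.0)² = 133.59²; (x − 115.9)² + (y − 69.9)² = 182.71².
Subtracting pairs of circle equations eliminates x²+y² and gives linear equations (the radical axes):
-159.8 x − 167.0 y = 10633.52
168.6 x − 67.2 y = 10682.80
Solving the 2×2 system: x ≈ 27.5, y ≈ -90.0 km.

x ≈ 27.5 km, y ≈ -90.0 km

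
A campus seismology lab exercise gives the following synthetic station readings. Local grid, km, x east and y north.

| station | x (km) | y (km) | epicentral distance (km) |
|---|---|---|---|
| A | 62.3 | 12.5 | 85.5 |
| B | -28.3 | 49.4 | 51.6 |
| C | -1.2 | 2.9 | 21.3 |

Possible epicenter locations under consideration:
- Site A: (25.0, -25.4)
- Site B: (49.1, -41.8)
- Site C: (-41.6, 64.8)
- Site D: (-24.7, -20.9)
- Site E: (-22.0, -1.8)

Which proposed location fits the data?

For each candidate, compare |candidate − station| to the reported distance:
Site A: residuals A 32.3, B 40.2, C 17.3 → max 40.2 km
Site B: residuals A 29.6, B 68.0, C 46.0 → max 68.0 km
Site C: residuals A 30.8, B 31.3, C 52.6 → max 52.6 km
Site D: residuals A 7.7, B 18.8, C 12.1 → max 18.8 km
Site E: residuals A 0.0, B 0.0, C 0.0 → max 0.0 km
Only Site E has all residuals ≈ 0.

Site E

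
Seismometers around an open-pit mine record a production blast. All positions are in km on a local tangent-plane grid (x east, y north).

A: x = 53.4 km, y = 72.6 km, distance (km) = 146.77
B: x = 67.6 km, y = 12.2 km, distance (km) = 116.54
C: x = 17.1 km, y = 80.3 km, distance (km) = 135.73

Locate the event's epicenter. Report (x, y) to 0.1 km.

-33.6 km east, -45.6 km north

Circle about each station: (x − 53.4)² + (y − 72.6)² = 146.77²; (x − 67.6)² + (y − 12.2)² = 116.54²; (x − 17.1)² + (y − 80.3)² = 135.73².
Subtracting the A equation from the B and C equations removes the quadratic terms:
28.4 x − 120.8 y = 4556.14
-72.6 x + 15.4 y = 1736.98
Solving the 2×2 system: x ≈ -33.6, y ≈ -45.6 km.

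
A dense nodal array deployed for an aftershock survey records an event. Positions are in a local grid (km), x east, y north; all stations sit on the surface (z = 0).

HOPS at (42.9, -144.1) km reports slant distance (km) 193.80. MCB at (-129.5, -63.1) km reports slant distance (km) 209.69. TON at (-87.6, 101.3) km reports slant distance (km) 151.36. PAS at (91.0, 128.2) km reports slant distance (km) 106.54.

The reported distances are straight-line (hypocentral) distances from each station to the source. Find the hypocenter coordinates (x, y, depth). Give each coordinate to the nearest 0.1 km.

(44.7, 44.1, 46.2)

Each station gives a sphere (x−x_i)² + (y−y_i)² + z² = d_i² (stations at z=0).
Subtracting the HOPS sphere from MCB and TON: z² cancels, leaving linear equations in x and y:
-344.8 x + 162.0 y = -8264.82
-261.0 x + 490.8 y = 9978.82
Solving: x ≈ 44.688, y ≈ 44.096 km (keep extra digits for the depth step; rounded: 44.7, 44.1).
Then from the HOPS sphere: z² = 193.80² − (x − 42.9)² − (y + 144.1)² with x = 44.688, y = 44.096, so z ≈ 46.233 ≈ 46.2 km.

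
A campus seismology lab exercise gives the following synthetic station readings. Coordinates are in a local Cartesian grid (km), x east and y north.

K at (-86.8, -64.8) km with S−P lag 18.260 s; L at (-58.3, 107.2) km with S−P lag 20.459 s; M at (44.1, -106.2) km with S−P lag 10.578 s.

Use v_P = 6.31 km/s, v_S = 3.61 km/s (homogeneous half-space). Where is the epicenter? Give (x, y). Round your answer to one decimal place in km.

Distance from S−P lag: d = Δt · v_P v_S / (v_P − v_S) = Δt · (6.31·3.61)/(6.31−3.61) ≈ 8.4367·Δt.
So d_K = 154.05, d_L = 172.61, d_M = 89.24 km.
Circle about each station: (x + 86.8)² + (y + 64.8)² = 154.05²; (x + 58.3)² + (y − 107.2)² = 172.61²; (x − 44.1)² + (y + 106.2)² = 89.24².
Subtracting the K equation from the L and M equations removes the quadratic terms:
57.0 x + 344.0 y = -2905.36
261.8 x − 82.8 y = 17257.59
Solving the 2×2 system: x ≈ 60.1, y ≈ -18.4 km.
Check against K (with the unrounded x, y): √((x + 86.8)²+(y + 64.8)²) = 154.05 ≈ 154.05 km. ✓

60.1 km east, -18.4 km north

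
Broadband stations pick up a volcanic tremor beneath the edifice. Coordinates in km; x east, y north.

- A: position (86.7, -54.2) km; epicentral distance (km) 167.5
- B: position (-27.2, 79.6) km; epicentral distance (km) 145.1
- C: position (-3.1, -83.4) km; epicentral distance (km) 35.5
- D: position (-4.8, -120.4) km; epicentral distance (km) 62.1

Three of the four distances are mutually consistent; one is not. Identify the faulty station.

Solve using three stations at a time. Using B, C, D (subtract circle equations pairwise → linear system) gives (x, y) ≈ (-34.2, -65.4).
Distances from that point to each station vs reported:
  A: calculated 121.4 vs reported 167.5 → residual 46.1 km
  B: calculated 145.2 vs reported 145.1 → residual 0.1 km
  C: calculated 35.9 vs reported 35.5 → residual 0.4 km
  D: calculated 62.3 vs reported 62.1 → residual 0.2 km
B, C, D are mutually consistent (residuals ≈ 0); A is off by 46.1 km.

A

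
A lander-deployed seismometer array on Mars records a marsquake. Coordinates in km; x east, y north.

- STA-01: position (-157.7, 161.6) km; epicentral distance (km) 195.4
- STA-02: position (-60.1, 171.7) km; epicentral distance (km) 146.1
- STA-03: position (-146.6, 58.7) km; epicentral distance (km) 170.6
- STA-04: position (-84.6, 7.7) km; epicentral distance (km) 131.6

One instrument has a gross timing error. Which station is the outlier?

Solve using three stations at a time. Using STA-01, STA-03, STA-04 (subtract circle equations pairwise → linear system) gives (x, y) ≈ (21.9, 84.8).
Distances from that point to each station vs reported:
  STA-01: calculated 195.3 vs reported 195.4 → residual 0.1 km
  STA-02: calculated 119.5 vs reported 146.1 → residual 26.6 km
  STA-03: calculated 170.5 vs reported 170.6 → residual 0.1 km
  STA-04: calculated 131.5 vs reported 131.6 → residual 0.1 km
STA-01, STA-03, STA-04 are mutually consistent (residuals ≈ 0); STA-02 is off by 26.6 km.

STA-02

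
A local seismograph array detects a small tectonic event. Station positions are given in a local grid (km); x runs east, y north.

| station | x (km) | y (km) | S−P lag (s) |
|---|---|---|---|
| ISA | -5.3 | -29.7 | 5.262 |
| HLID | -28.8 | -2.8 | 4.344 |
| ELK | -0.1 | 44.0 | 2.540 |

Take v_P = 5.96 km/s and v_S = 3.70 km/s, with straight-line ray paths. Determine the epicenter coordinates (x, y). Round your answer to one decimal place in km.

Distance from S−P lag: d = Δt · v_P v_S / (v_P − v_S) = Δt · (5.96·3.70)/(5.96−3.70) ≈ 9.7575·Δt.
So d_ISA = 51.34, d_HLID = 42.39, d_ELK = 24.78 km.
Circle about each station: (x + 5.3)² + (y + 29.7)² = 51.34²; (x + 28.8)² + (y + 2.8)² = 42.39²; (x + 0.1)² + (y − 44.0)² = 24.78².
Subtracting pairs of circle equations eliminates x²+y² and gives linear equations (the radical axes):
-47.0 x + 53.8 y = 765.98
10.4 x + 147.4 y = 3047.58
Solving the 2×2 system: x ≈ 6.8, y ≈ 20.2 km.
Check against ISA (with the unrounded x, y): √((x + 5.3)²+(y + 29.7)²) = 51.35 ≈ 51.34 km. ✓

6.8 km east, 20.2 km north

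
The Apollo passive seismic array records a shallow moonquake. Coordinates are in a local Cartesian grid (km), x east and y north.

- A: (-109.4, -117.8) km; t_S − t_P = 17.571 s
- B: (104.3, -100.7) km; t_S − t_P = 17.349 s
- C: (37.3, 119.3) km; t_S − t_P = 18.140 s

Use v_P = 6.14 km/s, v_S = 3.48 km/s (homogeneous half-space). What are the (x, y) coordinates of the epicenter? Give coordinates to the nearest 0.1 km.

Distance from S−P lag: d = Δt · v_P v_S / (v_P − v_S) = Δt · (6.14·3.48)/(6.14−3.48) ≈ 8.0328·Δt.
So d_A = 141.14, d_B = 139.36, d_C = 145.71 km.
Circle about each station: (x + 109.4)² + (y + 117.8)² = 141.14²; (x − 104.3)² + (y + 100.7)² = 139.36²; (x − 37.3)² + (y − 119.3)² = 145.71².
Subtracting pairs of circle equations eliminates x²+y² and gives linear equations (the radical axes):
427.4 x + 34.2 y = -4326.93
293.4 x + 474.2 y = -11532.32
Solving the 2×2 system: x ≈ -8.6, y ≈ -19.0 km.
Check against A (with the unrounded x, y): √((x + 109.4)²+(y + 117.8)²) = 141.15 ≈ 141.14 km. ✓

(-8.6, -19.0)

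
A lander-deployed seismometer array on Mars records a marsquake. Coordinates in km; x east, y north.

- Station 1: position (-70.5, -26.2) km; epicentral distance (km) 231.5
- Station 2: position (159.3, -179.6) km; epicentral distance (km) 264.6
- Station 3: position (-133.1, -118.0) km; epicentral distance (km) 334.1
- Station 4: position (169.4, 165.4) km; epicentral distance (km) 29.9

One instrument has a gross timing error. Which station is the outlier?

Solve using three stations at a time. Using Station 1, Station 2, Station 3 (subtract circle equations pairwise → linear system) gives (x, y) ≈ (133.2, 83.7).
Distances from that point to each station vs reported:
  Station 1: calculated 231.5 vs reported 231.5 → residual 0.0 km
  Station 2: calculated 264.6 vs reported 264.6 → residual 0.0 km
  Station 3: calculated 334.1 vs reported 334.1 → residual 0.0 km
  Station 4: calculated 89.3 vs reported 29.9 → residual 59.4 km
Station 1, Station 2, Station 3 are mutually consistent (residuals ≈ 0); Station 4 is off by 59.4 km.

Station 4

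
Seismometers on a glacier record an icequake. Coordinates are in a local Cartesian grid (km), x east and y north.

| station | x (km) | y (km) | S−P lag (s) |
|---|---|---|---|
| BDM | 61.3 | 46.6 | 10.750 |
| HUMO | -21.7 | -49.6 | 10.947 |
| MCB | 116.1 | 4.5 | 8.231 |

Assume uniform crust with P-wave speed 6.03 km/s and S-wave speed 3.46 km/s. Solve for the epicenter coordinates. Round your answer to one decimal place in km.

Distance from S−P lag: d = Δt · v_P v_S / (v_P − v_S) = Δt · (6.03·3.46)/(6.03−3.46) ≈ 8.1182·Δt.
So d_BDM = 87.27, d_HUMO = 88.87, d_MCB = 66.82 km.
Circle about each station: (x − 61.3)² + (y − 46.6)² = 87.27²; (x + 21.7)² + (y + 49.6)² = 88.87²; (x − 116.1)² + (y − 4.5)² = 66.82².
Subtracting the BDM equation from the HUMO and MCB equations removes the quadratic terms:
-166.0 x − 192.4 y = -3280.02
109.6 x − 84.2 y = 10721.35
Solving the 2×2 system: x ≈ 66.7, y ≈ -40.5 km.

66.7 km east, -40.5 km north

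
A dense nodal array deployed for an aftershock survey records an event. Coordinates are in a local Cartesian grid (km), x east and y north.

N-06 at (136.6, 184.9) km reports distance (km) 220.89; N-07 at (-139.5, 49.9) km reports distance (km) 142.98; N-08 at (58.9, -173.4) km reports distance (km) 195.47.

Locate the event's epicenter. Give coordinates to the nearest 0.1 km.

Circle about each station: (x − 136.6)² + (y − 184.9)² = 220.89²; (x + 139.5)² + (y − 49.9)² = 142.98²; (x − 58.9)² + (y + 173.4)² = 195.47².
Subtracting the N-06 equation from the N-07 and N-08 equations removes the quadratic terms:
-552.2 x − 270.0 y = -2548.20
-155.4 x − 716.6 y = -8726.93
Solving the 2×2 system: x ≈ -1.5, y ≈ 12.5 km.

x ≈ -1.5 km, y ≈ 12.5 km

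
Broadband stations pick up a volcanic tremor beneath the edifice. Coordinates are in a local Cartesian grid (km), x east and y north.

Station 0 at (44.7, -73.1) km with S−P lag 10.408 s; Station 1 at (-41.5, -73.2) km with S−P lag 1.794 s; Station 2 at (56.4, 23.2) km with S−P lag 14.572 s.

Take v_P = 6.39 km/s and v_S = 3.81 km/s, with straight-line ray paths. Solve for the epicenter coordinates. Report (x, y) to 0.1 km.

-52.7 km east, -60.5 km north

Distance from S−P lag: d = Δt · v_P v_S / (v_P − v_S) = Δt · (6.39·3.81)/(6.39−3.81) ≈ 9.4364·Δt.
So d_Station 0 = 98.21, d_Station 1 = 16.93, d_Station 2 = 137.51 km.
Circle about each station: (x − 44.7)² + (y + 73.1)² = 98.21²; (x + 41.5)² + (y + 73.2)² = 16.93²; (x − 56.4)² + (y − 23.2)² = 137.51².
Subtracting the Station 0 equation from the Station 1 and Station 2 equations removes the quadratic terms:
-172.4 x − 0.2 y = 9097.37
23.4 x + 192.6 y = -12886.30
Solving the 2×2 system: x ≈ -52.7, y ≈ -60.5 km.
Check against Station 0 (with the unrounded x, y): √((x − 44.7)²+(y + 73.1)²) = 98.21 ≈ 98.21 km. ✓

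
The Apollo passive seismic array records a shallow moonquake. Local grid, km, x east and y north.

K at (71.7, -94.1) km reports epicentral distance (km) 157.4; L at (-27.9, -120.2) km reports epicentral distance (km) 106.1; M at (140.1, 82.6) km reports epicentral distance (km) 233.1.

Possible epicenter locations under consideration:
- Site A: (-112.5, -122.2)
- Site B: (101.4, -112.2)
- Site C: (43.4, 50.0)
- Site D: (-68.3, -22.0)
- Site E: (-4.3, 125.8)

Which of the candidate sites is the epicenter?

For each candidate, compare |candidate − station| to the reported distance:
Site A: residuals K 28.9, L 21.5, M 92.1 → max 92.1 km
Site B: residuals K 122.6, L 23.4, M 34.5 → max 122.6 km
Site C: residuals K 10.5, L 78.4, M 131.1 → max 131.1 km
Site D: residuals K 0.1, L 0.1, M 0.1 → max 0.1 km
Site E: residuals K 75.3, L 141.0, M 82.4 → max 141.0 km
Only Site D has all residuals ≈ 0.

Site D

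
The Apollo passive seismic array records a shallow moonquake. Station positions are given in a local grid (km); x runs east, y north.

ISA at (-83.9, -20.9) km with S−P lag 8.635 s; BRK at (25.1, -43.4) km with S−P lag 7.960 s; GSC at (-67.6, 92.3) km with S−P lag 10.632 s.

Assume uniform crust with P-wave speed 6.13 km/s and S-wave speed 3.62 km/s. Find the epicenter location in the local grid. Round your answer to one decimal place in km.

Distance from S−P lag: d = Δt · v_P v_S / (v_P − v_S) = Δt · (6.13·3.62)/(6.13−3.62) ≈ 8.8409·Δt.
So d_ISA = 76.34, d_BRK = 70.37, d_GSC = 94.00 km.
Circle about each station: (x + 83.9)² + (y + 20.9)² = 76.34²; (x − 25.1)² + (y + 43.4)² = 70.37²; (x + 67.6)² + (y − 92.3)² = 94.00².
Subtracting pairs of circle equations eliminates x²+y² and gives linear equations (the radical axes):
218.0 x − 45.0 y = -4086.59
32.6 x + 226.4 y = 2604.83
Solving the 2×2 system: x ≈ -15.9, y ≈ 13.8 km.
Check against ISA (with the unrounded x, y): √((x + 83.9)²+(y + 20.9)²) = 76.34 ≈ 76.34 km. ✓

(-15.9, 13.8)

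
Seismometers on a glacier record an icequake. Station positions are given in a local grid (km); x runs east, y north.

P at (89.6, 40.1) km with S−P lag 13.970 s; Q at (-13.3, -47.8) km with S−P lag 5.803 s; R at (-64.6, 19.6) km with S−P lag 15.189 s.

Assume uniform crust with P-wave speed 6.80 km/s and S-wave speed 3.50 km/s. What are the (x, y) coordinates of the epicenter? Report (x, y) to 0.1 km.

27.7 km east, -39.4 km north

Distance from S−P lag: d = Δt · v_P v_S / (v_P − v_S) = Δt · (6.80·3.50)/(6.80−3.50) ≈ 7.2121·Δt.
So d_P = 100.75, d_Q = 41.85, d_R = 109.54 km.
Circle about each station: (x − 89.6)² + (y − 40.1)² = 100.75²; (x + 13.3)² + (y + 47.8)² = 41.85²; (x + 64.6)² + (y − 19.6)² = 109.54².
Subtracting pairs of circle equations eliminates x²+y² and gives linear equations (the radical axes):
-205.8 x − 175.8 y = 1224.70
-308.4 x − 41.0 y = -6927.30
Solving the 2×2 system: x ≈ 27.7, y ≈ -39.4 km.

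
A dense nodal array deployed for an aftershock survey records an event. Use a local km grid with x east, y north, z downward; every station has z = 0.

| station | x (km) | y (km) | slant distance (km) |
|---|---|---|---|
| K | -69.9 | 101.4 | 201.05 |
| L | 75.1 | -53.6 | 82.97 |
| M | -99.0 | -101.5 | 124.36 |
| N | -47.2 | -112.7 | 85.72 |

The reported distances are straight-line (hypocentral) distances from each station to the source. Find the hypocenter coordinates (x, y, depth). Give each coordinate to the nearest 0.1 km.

x ≈ 12.1 km, y ≈ -75.4 km, depth ≈ 49.4 km

Each station gives a sphere (x−x_i)² + (y−y_i)² + z² = d_i² (stations at z=0).
Subtracting the K sphere from L and M: z² cancels, leaving linear equations in x and y:
290.0 x − 310.0 y = 26882.08
-58.2 x − 405.8 y = 29890.97
Solving: x ≈ 12.102, y ≈ -75.395 km (keep extra digits for the depth step; rounded: 12.1, -75.4).
Then from the K sphere: z² = 201.05² − (x + 69.9)² − (y − 101.4)² with x = 12.102, y = -75.395, so z ≈ 49.399 ≈ 49.4 km.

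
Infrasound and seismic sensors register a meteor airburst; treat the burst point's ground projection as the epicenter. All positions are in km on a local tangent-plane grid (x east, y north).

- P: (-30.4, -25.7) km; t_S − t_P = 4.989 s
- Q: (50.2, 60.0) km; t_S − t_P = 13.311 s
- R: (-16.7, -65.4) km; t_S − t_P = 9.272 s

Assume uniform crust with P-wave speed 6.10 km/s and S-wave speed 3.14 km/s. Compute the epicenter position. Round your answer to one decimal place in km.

Distance from S−P lag: d = Δt · v_P v_S / (v_P − v_S) = Δt · (6.10·3.14)/(6.10−3.14) ≈ 6.4709·Δt.
So d_P = 32.28, d_Q = 86.13, d_R = 60.00 km.
Circle about each station: (x + 30.4)² + (y + 25.7)² = 32.28²; (x − 50.2)² + (y − 60.0)² = 86.13²; (x + 16.7)² + (y + 65.4)² = 60.00².
Subtracting the P equation from the Q and R equations removes the quadratic terms:
161.2 x + 171.4 y = -1840.99
27.4 x − 79.4 y = 413.40
Solving the 2×2 system: x ≈ -4.3, y ≈ -6.7 km.
Check against P (with the unrounded x, y): √((x + 30.4)²+(y + 25.7)²) = 32.28 ≈ 32.28 km. ✓

x ≈ -4.3 km, y ≈ -6.7 km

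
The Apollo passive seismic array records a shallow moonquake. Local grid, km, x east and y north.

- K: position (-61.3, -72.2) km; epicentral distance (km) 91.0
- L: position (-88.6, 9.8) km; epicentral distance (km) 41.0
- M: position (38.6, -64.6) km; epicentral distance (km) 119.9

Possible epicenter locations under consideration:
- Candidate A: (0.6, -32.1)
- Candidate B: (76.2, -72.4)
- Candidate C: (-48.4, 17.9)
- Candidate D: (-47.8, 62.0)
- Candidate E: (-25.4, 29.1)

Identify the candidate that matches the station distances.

For each candidate, compare |candidate − station| to the reported distance:
Candidate A: residuals K 17.2, L 57.6, M 69.9 → max 69.9 km
Candidate B: residuals K 46.5, L 143.2, M 81.5 → max 143.2 km
Candidate C: residuals K 0.0, L 0.0, M 0.0 → max 0.0 km
Candidate D: residuals K 43.9, L 25.3, M 33.4 → max 43.9 km
Candidate E: residuals K 16.5, L 25.1, M 6.4 → max 25.1 km
Only Candidate C has all residuals ≈ 0.

Candidate C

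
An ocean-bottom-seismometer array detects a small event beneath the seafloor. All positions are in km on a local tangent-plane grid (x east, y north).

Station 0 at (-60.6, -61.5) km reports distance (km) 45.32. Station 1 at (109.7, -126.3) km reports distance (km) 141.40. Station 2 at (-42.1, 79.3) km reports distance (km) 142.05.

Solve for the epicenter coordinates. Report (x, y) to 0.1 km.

Circle about each station: (x + 60.6)² + (y + 61.5)² = 45.32²; (x − 109.7)² + (y + 126.3)² = 141.40²; (x + 42.1)² + (y − 79.3)² = 142.05².
Subtracting pairs of circle equations eliminates x²+y² and gives linear equations (the radical axes):
340.6 x − 129.6 y = 2591.11
37.0 x + 281.6 y = -17518.01
Solving the 2×2 system: x ≈ -15.3, y ≈ -60.2 km.

(-15.3, -60.2)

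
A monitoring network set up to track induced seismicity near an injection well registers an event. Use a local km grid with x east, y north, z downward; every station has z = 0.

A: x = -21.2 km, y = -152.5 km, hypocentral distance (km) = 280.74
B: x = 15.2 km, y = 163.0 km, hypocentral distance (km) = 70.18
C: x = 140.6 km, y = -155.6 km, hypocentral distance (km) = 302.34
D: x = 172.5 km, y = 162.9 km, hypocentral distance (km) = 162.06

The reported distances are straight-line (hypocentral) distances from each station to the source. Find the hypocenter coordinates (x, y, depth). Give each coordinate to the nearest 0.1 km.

x ≈ 26.0 km, y ≈ 119.0 km, depth ≈ 53.6 km

Each station gives a sphere (x−x_i)² + (y−y_i)² + z² = d_i² (stations at z=0).
Subtracting the A sphere from B and C: z² cancels, leaving linear equations in x and y:
72.8 x + 631.0 y = 76984.07
323.6 x − 6.2 y = 7679.50
Solving: x ≈ 26.011, y ≈ 119.002 km (keep extra digits for the depth step; rounded: 26.0, 119.0).
Then from the A sphere: z² = 280.74² − (x + 21.2)² − (y + 152.5)² with x = 26.011, y = 119.002, so z ≈ 53.598 ≈ 53.6 km.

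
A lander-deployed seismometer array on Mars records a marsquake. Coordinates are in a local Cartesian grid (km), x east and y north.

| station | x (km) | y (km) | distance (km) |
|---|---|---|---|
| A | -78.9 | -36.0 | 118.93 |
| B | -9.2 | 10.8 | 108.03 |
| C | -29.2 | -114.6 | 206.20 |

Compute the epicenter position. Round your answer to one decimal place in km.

Circle about each station: (x + 78.9)² + (y + 36.0)² = 118.93²; (x + 9.2)² + (y − 10.8)² = 108.03²; (x + 29.2)² + (y + 114.6)² = 206.20².
Subtracting pairs of circle equations eliminates x²+y² and gives linear equations (the radical axes):
139.4 x + 93.6 y = -4846.07
99.4 x − 157.2 y = -21909.51
Solving the 2×2 system: x ≈ -90.1, y ≈ 82.4 km.

x ≈ -90.1 km, y ≈ 82.4 km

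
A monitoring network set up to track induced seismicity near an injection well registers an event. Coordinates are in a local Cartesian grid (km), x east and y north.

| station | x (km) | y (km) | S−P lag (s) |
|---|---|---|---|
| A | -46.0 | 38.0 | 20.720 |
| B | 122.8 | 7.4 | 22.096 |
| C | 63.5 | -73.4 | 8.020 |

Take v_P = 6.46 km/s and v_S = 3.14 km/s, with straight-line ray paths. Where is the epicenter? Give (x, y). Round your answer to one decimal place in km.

14.5 km east, -73.2 km north

Distance from S−P lag: d = Δt · v_P v_S / (v_P − v_S) = Δt · (6.46·3.14)/(6.46−3.14) ≈ 6.1098·Δt.
So d_A = 126.59, d_B = 135.00, d_C = 49.00 km.
Circle about each station: (x + 46.0)² + (y − 38.0)² = 126.59²; (x − 122.8)² + (y − 7.4)² = 135.00²; (x − 63.5)² + (y + 73.4)² = 49.00².
Subtracting the A equation from the B and C equations removes the quadratic terms:
337.6 x − 61.2 y = 9374.63
219.0 x − 222.8 y = 19483.84
Solving the 2×2 system: x ≈ 14.5, y ≈ -73.2 km.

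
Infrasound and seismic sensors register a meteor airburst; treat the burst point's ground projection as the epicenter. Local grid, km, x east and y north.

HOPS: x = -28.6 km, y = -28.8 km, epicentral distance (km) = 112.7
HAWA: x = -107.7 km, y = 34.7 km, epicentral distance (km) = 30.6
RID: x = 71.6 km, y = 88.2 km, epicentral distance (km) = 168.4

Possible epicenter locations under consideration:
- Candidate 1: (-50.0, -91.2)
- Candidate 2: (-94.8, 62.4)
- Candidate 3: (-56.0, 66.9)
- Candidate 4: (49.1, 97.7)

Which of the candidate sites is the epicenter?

Candidate 2

For each candidate, compare |candidate − station| to the reported distance:
Candidate 1: residuals HOPS 46.7, HAWA 107.9, RID 48.3 → max 107.9 km
Candidate 2: residuals HOPS 0.0, HAWA 0.0, RID 0.0 → max 0.0 km
Candidate 3: residuals HOPS 13.2, HAWA 30.3, RID 39.0 → max 39.0 km
Candidate 4: residuals HOPS 35.8, HAWA 138.4, RID 144.0 → max 144.0 km
Only Candidate 2 has all residuals ≈ 0.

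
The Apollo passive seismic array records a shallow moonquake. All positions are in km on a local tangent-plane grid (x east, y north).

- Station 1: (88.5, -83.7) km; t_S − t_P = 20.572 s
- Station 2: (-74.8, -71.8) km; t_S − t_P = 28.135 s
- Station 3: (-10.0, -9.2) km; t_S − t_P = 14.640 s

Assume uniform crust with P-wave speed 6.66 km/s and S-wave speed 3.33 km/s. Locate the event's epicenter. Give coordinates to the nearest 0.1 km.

(66.3, 51.5)

Distance from S−P lag: d = Δt · v_P v_S / (v_P − v_S) = Δt · (6.66·3.33)/(6.66−3.33) ≈ 6.6600·Δt.
So d_Station 1 = 137.01, d_Station 2 = 187.38, d_Station 3 = 97.50 km.
Circle about each station: (x − 88.5)² + (y + 83.7)² = 137.01²; (x + 74.8)² + (y + 71.8)² = 187.38²; (x + 10.0)² + (y + 9.2)² = 97.50².
Subtracting pairs of circle equations eliminates x²+y² and gives linear equations (the radical axes):
-326.6 x + 23.8 y = -20427.18
-197.0 x + 149.0 y = -5387.81
Solving the 2×2 system: x ≈ 66.3, y ≈ 51.5 km.
Check against Station 1 (with the unrounded x, y): √((x − 88.5)²+(y + 83.7)²) = 137.01 ≈ 137.01 km. ✓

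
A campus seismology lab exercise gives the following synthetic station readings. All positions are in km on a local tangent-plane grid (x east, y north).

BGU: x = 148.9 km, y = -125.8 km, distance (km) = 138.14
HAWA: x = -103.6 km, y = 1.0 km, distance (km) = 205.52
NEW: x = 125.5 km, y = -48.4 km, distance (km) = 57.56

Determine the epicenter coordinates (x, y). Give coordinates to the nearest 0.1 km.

101.9 km east, 4.1 km north

Circle about each station: (x − 148.9)² + (y + 125.8)² = 138.14²; (x + 103.6)² + (y − 1.0)² = 205.52²; (x − 125.5)² + (y + 48.4)² = 57.56².
Subtracting pairs of circle equations eliminates x²+y² and gives linear equations (the radical axes):
-505.0 x + 253.6 y = -50418.70
-46.8 x + 154.8 y = -4134.53
Solving the 2×2 system: x ≈ 101.9, y ≈ 4.1 km.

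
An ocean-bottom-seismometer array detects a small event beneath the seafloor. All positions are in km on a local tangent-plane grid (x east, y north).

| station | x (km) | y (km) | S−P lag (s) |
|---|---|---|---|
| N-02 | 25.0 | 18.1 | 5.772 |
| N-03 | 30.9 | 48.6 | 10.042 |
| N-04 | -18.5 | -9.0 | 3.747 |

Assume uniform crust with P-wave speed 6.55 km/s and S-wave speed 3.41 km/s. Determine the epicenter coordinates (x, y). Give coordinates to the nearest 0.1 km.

Distance from S−P lag: d = Δt · v_P v_S / (v_P − v_S) = Δt · (6.55·3.41)/(6.55−3.41) ≈ 7.1132·Δt.
So d_N-02 = 41.06, d_N-03 = 71.43, d_N-04 = 26.65 km.
Circle about each station: (x − 25.0)² + (y − 18.1)² = 41.06²; (x − 30.9)² + (y − 48.6)² = 71.43²; (x + 18.5)² + (y + 9.0)² = 26.65².
Subtracting the N-02 equation from the N-03 and N-04 equations removes the quadratic terms:
11.8 x + 61.0 y = -1052.16
-87.0 x − 54.2 y = 446.34
Solving the 2×2 system: x ≈ 6.4, y ≈ -18.5 km.

6.4 km east, -18.5 km north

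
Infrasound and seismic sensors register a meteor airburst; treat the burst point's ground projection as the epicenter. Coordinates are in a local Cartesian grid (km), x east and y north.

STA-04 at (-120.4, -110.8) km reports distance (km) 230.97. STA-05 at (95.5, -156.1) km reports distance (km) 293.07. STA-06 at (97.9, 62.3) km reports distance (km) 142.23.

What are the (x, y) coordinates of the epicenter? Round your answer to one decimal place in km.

(-37.8, 104.9)

Circle about each station: (x + 120.4)² + (y + 110.8)² = 230.97²; (x − 95.5)² + (y + 156.1)² = 293.07²; (x − 97.9)² + (y − 62.3)² = 142.23².
Subtracting the STA-04 equation from the STA-05 and STA-06 equations removes the quadratic terms:
431.8 x − 90.6 y = -25828.22
436.6 x + 346.2 y = 19810.67
Solving the 2×2 system: x ≈ -37.8, y ≈ 104.9 km.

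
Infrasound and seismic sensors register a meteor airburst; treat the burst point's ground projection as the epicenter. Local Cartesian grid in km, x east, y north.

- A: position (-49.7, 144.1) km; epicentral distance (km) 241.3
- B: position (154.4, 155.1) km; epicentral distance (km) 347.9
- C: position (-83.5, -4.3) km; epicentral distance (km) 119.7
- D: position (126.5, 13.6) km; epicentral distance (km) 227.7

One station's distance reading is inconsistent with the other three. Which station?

A

Solve using three stations at a time. Using B, C, D (subtract circle equations pairwise → linear system) gives (x, y) ≈ (-57.1, -121.2).
Distances from that point to each station vs reported:
  A: calculated 265.4 vs reported 241.3 → residual 24.1 km
  B: calculated 347.9 vs reported 347.9 → residual 0.0 km
  C: calculated 119.8 vs reported 119.7 → residual 0.1 km
  D: calculated 227.8 vs reported 227.7 → residual 0.1 km
B, C, D are mutually consistent (residuals ≈ 0); A is off by 24.1 km.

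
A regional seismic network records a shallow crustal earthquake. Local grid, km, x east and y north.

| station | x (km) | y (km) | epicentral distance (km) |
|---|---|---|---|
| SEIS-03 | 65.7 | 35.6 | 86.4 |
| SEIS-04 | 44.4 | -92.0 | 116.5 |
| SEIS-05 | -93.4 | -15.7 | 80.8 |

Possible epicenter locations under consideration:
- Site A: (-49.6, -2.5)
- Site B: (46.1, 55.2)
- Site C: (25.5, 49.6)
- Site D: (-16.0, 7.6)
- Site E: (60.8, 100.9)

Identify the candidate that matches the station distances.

Site D

For each candidate, compare |candidate − station| to the reported distance:
Site A: residuals SEIS-03 35.0, SEIS-04 13.3, SEIS-05 35.1 → max 35.1 km
Site B: residuals SEIS-03 58.7, SEIS-04 30.7, SEIS-05 75.7 → max 75.7 km
Site C: residuals SEIS-03 43.8, SEIS-04 26.4, SEIS-05 54.9 → max 54.9 km
Site D: residuals SEIS-03 0.0, SEIS-04 0.0, SEIS-05 0.0 → max 0.0 km
Site E: residuals SEIS-03 20.9, SEIS-04 77.1, SEIS-05 112.5 → max 112.5 km
Only Site D has all residuals ≈ 0.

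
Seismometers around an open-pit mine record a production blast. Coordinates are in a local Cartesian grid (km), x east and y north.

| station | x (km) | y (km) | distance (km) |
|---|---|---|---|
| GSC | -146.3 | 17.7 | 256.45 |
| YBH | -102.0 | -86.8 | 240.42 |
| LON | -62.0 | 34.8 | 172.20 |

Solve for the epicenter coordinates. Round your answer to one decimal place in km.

Circle about each station: (x + 146.3)² + (y − 17.7)² = 256.45²; (x + 102.0)² + (y + 86.8)² = 240.42²; (x + 62.0)² + (y − 34.8)² = 172.20².
Subtracting pairs of circle equations eliminates x²+y² and gives linear equations (the radical axes):
88.6 x − 209.0 y = 4186.09
168.6 x + 34.2 y = 19451.82
Solving the 2×2 system: x ≈ 110.0, y ≈ 26.6 km.

110.0 km east, 26.6 km north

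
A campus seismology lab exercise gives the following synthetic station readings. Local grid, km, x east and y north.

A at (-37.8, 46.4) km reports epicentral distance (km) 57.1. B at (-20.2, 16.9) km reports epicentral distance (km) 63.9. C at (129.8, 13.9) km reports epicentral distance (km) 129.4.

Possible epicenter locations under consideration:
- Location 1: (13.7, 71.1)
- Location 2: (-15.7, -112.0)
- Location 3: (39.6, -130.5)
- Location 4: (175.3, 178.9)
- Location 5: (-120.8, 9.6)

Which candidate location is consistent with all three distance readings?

For each candidate, compare |candidate − station| to the reported distance:
Location 1: residuals A 0.0, B 0.0, C 0.0 → max 0.0 km
Location 2: residuals A 102.8, B 65.1, C 63.0 → max 102.8 km
Location 3: residuals A 136.0, B 95.2, C 40.9 → max 136.0 km
Location 4: residuals A 193.8, B 190.0, C 41.8 → max 193.8 km
Location 5: residuals A 33.7, B 37.0, C 121.2 → max 121.2 km
Only Location 1 has all residuals ≈ 0.

Location 1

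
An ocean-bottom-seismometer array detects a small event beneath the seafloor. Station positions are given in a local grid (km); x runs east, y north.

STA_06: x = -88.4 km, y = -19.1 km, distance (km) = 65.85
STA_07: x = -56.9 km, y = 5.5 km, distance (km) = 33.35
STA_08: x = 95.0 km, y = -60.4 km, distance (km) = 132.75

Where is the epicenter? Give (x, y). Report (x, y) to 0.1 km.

Circle about each station: (x + 88.4)² + (y + 19.1)² = 65.85²; (x + 56.9)² + (y − 5.5)² = 33.35²; (x − 95.0)² + (y + 60.4)² = 132.75².
Subtracting the STA_06 equation from the STA_07 and STA_08 equations removes the quadratic terms:
63.0 x + 49.2 y = -1687.51
366.8 x − 82.6 y = -8792.55
Solving the 2×2 system: x ≈ -24.6, y ≈ -2.8 km.

x ≈ -24.6 km, y ≈ -2.8 km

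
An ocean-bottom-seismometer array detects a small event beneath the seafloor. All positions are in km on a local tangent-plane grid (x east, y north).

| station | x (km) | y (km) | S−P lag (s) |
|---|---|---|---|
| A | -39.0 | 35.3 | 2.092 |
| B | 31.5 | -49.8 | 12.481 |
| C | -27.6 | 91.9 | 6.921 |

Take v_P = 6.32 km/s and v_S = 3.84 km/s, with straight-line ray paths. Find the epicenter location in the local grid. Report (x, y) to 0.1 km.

-59.2 km east, 32.0 km north

Distance from S−P lag: d = Δt · v_P v_S / (v_P − v_S) = Δt · (6.32·3.84)/(6.32−3.84) ≈ 9.7858·Δt.
So d_A = 20.47, d_B = 122.14, d_C = 67.73 km.
Circle about each station: (x + 39.0)² + (y − 35.3)² = 20.47²; (x − 31.5)² + (y + 49.8)² = 122.14²; (x + 27.6)² + (y − 91.9)² = 67.73².
Subtracting pairs of circle equations eliminates x²+y² and gives linear equations (the radical axes):
141.0 x − 170.2 y = -13793.96
22.8 x + 113.2 y = 2271.95
Solving the 2×2 system: x ≈ -59.2, y ≈ 32.0 km.
Check against A (with the unrounded x, y): √((x + 39.0)²+(y − 35.3)²) = 20.48 ≈ 20.47 km. ✓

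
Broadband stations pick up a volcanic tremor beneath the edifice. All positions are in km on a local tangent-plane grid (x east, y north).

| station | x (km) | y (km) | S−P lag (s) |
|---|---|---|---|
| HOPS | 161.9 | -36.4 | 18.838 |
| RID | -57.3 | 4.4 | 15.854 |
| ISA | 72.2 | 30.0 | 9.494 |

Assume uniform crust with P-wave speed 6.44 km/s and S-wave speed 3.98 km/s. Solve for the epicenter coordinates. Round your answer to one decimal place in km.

53.3 km east, 127.1 km north

Distance from S−P lag: d = Δt · v_P v_S / (v_P − v_S) = Δt · (6.44·3.98)/(6.44−3.98) ≈ 10.4192·Δt.
So d_HOPS = 196.28, d_RID = 165.19, d_ISA = 98.92 km.
Circle about each station: (x − 161.9)² + (y + 36.4)² = 196.28²; (x + 57.3)² + (y − 4.4)² = 165.19²; (x − 72.2)² + (y − 30.0)² = 98.92².
Subtracting pairs of circle equations eliminates x²+y² and gives linear equations (the radical axes):
-438.4 x + 81.6 y = -12995.82
-179.4 x + 132.8 y = 7316.94
Solving the 2×2 system: x ≈ 53.3, y ≈ 127.1 km.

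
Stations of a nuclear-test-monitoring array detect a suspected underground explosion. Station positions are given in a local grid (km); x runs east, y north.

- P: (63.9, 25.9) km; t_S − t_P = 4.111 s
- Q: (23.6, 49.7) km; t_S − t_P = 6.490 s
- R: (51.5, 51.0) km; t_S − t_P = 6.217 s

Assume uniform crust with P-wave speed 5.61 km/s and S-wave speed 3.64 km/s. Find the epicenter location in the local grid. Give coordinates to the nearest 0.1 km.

(47.2, -13.3)

Distance from S−P lag: d = Δt · v_P v_S / (v_P − v_S) = Δt · (5.61·3.64)/(5.61−3.64) ≈ 10.3657·Δt.
So d_P = 42.61, d_Q = 67.27, d_R = 64.44 km.
Circle about each station: (x − 63.9)² + (y − 25.9)² = 42.61²; (x − 23.6)² + (y − 49.7)² = 67.27²; (x − 51.5)² + (y − 51.0)² = 64.44².
Subtracting the P equation from the Q and R equations removes the quadratic terms:
-80.6 x + 47.6 y = -4436.61
-24.8 x + 50.2 y = -1837.67
Solving the 2×2 system: x ≈ 47.2, y ≈ -13.3 km.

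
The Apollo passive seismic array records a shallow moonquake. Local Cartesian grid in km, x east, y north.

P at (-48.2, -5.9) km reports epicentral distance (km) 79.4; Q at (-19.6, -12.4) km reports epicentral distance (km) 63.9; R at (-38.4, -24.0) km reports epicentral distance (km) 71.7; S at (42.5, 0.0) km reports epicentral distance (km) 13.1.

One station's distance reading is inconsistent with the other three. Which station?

Q

Solve using three stations at a time. Using P, R, S (subtract circle equations pairwise → linear system) gives (x, y) ≈ (31.2, -6.8).
Distances from that point to each station vs reported:
  P: calculated 79.4 vs reported 79.4 → residual 0.0 km
  Q: calculated 51.1 vs reported 63.9 → residual 12.8 km
  R: calculated 71.7 vs reported 71.7 → residual 0.0 km
  S: calculated 13.2 vs reported 13.1 → residual 0.1 km
P, R, S are mutually consistent (residuals ≈ 0); Q is off by 12.8 km.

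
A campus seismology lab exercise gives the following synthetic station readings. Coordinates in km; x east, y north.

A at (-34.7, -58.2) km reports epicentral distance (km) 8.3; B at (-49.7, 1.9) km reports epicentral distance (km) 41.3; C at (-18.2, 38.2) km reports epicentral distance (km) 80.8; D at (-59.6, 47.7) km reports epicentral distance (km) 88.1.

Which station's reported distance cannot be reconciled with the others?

Solve using three stations at a time. Using B, C, D (subtract circle equations pairwise → linear system) gives (x, y) ≈ (-42.8, -38.7).
Distances from that point to each station vs reported:
  A: calculated 21.1 vs reported 8.3 → residual 12.8 km
  B: calculated 41.2 vs reported 41.3 → residual 0.1 km
  C: calculated 80.8 vs reported 80.8 → residual 0.0 km
  D: calculated 88.1 vs reported 88.1 → residual 0.0 km
B, C, D are mutually consistent (residuals ≈ 0); A is off by 12.8 km.

A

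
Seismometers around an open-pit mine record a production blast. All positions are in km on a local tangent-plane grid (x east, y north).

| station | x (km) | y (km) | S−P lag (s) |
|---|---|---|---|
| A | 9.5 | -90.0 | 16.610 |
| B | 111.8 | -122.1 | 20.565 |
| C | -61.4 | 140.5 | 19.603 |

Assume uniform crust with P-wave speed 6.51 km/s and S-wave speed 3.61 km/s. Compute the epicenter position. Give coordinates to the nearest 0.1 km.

Distance from S−P lag: d = Δt · v_P v_S / (v_P − v_S) = Δt · (6.51·3.61)/(6.51−3.61) ≈ 8.1038·Δt.
So d_A = 134.60, d_B = 166.66, d_C = 158.86 km.
Circle about each station: (x − 9.5)² + (y + 90.0)² = 134.60²; (x − 111.8)² + (y + 122.1)² = 166.66²; (x + 61.4)² + (y − 140.5)² = 158.86².
Subtracting the A equation from the B and C equations removes the quadratic terms:
204.6 x − 64.2 y = 9559.00
-141.8 x + 461.0 y = 8200.62
Solving the 2×2 system: x ≈ 57.9, y ≈ 35.6 km.

x ≈ 57.9 km, y ≈ 35.6 km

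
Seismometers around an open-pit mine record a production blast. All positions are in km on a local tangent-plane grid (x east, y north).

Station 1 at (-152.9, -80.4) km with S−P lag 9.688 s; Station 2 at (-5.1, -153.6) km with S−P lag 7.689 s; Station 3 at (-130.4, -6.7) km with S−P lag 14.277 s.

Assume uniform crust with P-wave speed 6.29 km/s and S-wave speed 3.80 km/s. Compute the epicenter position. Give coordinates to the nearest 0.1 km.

Distance from S−P lag: d = Δt · v_P v_S / (v_P − v_S) = Δt · (6.29·3.80)/(6.29−3.80) ≈ 9.5992·Δt.
So d_Station 1 = 93.00, d_Station 2 = 73.81, d_Station 3 = 137.05 km.
Circle about each station: (x + 152.9)² + (y + 80.4)² = 93.00²; (x + 5.1)² + (y + 153.6)² = 73.81²; (x + 130.4)² + (y + 6.7)² = 137.05².
Subtracting pairs of circle equations eliminates x²+y² and gives linear equations (the radical axes):
295.6 x − 146.4 y = -3022.52
45.0 x + 147.4 y = -22927.22
Solving the 2×2 system: x ≈ -75.8, y ≈ -132.4 km.

(-75.8, -132.4)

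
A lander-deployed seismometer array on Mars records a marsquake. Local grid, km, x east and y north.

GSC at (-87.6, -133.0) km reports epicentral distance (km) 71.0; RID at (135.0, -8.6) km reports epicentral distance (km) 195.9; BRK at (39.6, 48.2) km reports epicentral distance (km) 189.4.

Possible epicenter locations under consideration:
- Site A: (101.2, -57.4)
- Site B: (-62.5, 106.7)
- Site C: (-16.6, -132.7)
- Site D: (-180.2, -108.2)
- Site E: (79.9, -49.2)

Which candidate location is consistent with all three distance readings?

For each candidate, compare |candidate − station| to the reported distance:
Site A: residuals GSC 132.4, RID 136.5, BRK 67.1 → max 136.5 km
Site B: residuals GSC 170.0, RID 32.8, BRK 71.7 → max 170.0 km
Site C: residuals GSC 0.0, RID 0.0, BRK 0.0 → max 0.0 km
Site D: residuals GSC 24.9, RID 134.7, BRK 80.4 → max 134.7 km
Site E: residuals GSC 116.3, RID 127.5, BRK 84.0 → max 127.5 km
Only Site C has all residuals ≈ 0.

Site C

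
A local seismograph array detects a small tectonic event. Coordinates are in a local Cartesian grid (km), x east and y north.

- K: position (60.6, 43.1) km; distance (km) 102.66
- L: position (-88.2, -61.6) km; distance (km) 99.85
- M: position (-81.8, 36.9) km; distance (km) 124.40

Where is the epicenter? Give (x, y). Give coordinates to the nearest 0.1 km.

x ≈ 10.5 km, y ≈ -46.5 km

Circle about each station: (x − 60.6)² + (y − 43.1)² = 102.66²; (x + 88.2)² + (y + 61.6)² = 99.85²; (x + 81.8)² + (y − 36.9)² = 124.40².
Subtracting pairs of circle equations eliminates x²+y² and gives linear equations (the radical axes):
-297.6 x − 209.4 y = 6612.88
-284.8 x − 12.4 y = -2413.40
Solving the 2×2 system: x ≈ 10.5, y ≈ -46.5 km.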